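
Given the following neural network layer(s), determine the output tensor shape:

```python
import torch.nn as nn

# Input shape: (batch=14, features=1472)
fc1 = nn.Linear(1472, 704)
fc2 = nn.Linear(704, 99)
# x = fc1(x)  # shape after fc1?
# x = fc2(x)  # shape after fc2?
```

Input: (14, 1472) -> after fc1: (14, 704) -> Output: (14, 99)

Answer: (14, 99)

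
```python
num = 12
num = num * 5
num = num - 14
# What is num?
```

Trace:
`num = 12` → num = 12
`num = num * 5` → num = 60
`num = num - 14` → num = 46
So num = 46

Answer: 46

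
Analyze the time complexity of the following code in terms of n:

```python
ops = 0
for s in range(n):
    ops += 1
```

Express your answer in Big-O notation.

Each loop level contributes: n. Multiplying the contributions gives O(n).

Answer: O(n)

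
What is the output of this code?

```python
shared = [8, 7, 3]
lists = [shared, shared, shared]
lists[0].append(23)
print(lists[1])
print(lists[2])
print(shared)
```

Key concept: list of same reference.
Step by step:
`shared = [8, 7, 3]` → shared = [8, 7, 3]
`lists = [shared, shared, shared]` → lists = [[8, 7, 3], [8, 7, 3], [8, 7, 3]]
`lists[0].append(23)` → shared = [8, 7, 3, 23]; lists = [[8, 7, 3, 23], [8, 7, 3, 23], [8, 7, 3, 23]]
`print(lists[1])` → prints [8, 7, 3, 23]
`print(lists[2])` → prints [8, 7, 3, 23]
`print(shared)` → prints [8, 7, 3, 23]

Answer:
[8, 7, 3, 23]
[8, 7, 3, 23]
[8, 7, 3, 23]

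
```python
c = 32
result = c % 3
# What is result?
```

Trace:
`c = 32` → c = 32
`result = c % 3` → result = 2
So result = 2

Answer: 2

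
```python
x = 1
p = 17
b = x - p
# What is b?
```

Trace:
`x = 1` → x = 1
`p = 17` → p = 17
`b = x - p` → b = -16
So b = -16

Answer: -16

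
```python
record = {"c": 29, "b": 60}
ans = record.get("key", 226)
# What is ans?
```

Trace:
`record = {"c": 29, "b": 60}` → record = {'c': 29, 'b': 60}
`ans = record.get("key", 226)` → ans = 226
So ans = 226

Answer: 226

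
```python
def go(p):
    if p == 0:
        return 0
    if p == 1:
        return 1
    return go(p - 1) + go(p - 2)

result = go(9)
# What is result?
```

Build up from base cases: go(0)=0, go(1)=1, go(2)=1, go(3)=2, go(4)=3, go(5)=5, go(6)=8, ..., go(9)=34

Answer: 34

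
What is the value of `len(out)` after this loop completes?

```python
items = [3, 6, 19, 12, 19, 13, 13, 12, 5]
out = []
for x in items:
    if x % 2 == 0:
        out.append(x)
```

Count even numbers in [3, 6, 19, 12, 19, 13, 13, 12, 5]
`out` takes the values: [] → [6] → [6, 12] → [6, 12, 12]
So `len(out)` = 3

Answer: 3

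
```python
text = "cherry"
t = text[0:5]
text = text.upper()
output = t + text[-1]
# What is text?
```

Trace:
`text = "cherry"` → text = 'cherry'
`t = text[0:5]` → t = 'cherr'
`text = text.upper()` → text = 'CHERRY'
`output = t + text[-1]` → output = 'cherrY'
So text = 'CHERRY'

Answer: 'CHERRY'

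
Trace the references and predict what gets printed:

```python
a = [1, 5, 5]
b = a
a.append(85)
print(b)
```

Key concept: basic list aliasing.
Step by step:
`a = [1, 5, 5]` → a = [1, 5, 5]
`b = a` → b = [1, 5, 5] (same object as a)
`a.append(85)` → a = [1, 5, 5, 85] (same object as b); b = [1, 5, 5, 85] (same object as a)
`print(b)` → prints [1, 5, 5, 85]

Answer: [1, 5, 5, 85]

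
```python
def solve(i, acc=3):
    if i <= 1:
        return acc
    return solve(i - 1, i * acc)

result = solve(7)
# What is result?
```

Accumulator trace (n, acc): (7, 3) -> (6, 21) -> (5, 126) -> (4, 630) -> (3, 2520) -> (2, 7560) -> (1, 15120) -> return 15120

Answer: 15120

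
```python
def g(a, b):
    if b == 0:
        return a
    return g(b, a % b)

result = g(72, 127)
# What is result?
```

g(72, 127) -> g(127, 72) -> g(72, 55) -> g(55, 17) -> g(17, 4) -> g(4, 1) -> g(1, 0) -> 1

Answer: 1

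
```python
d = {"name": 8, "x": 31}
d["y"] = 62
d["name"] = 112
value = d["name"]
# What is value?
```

Trace:
`d = {"name": 8, "x": 31}` → d = {'name': 8, 'x': 31}
`d["y"] = 62` → d = {'name': 8, 'x': 31, 'y': 62}
`d["name"] = 112` → d = {'name': 112, 'x': 31, 'y': 62}
`value = d["name"]` → value = 112
So value = 112

Answer: 112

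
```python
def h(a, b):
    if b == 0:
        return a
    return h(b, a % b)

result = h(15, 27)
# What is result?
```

h(15, 27) -> h(27, 15) -> h(15, 12) -> h(12, 3) -> h(3, 0) -> 3

Answer: 3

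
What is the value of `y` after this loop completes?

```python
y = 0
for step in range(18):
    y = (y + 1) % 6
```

Increment mod 6, 18 times = 0
`y` takes the values: 0 → 1 → 2 → 3 → 4 → 5 → 0 → 1 → 2 → 3 → 4 → 5 → 0 → 1 → 2 → 3 → 4 → 5 → 0

Answer: 0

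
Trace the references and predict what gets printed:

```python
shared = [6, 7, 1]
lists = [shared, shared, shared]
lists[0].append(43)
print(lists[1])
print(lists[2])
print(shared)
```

Key concept: list of same reference.
Step by step:
`shared = [6, 7, 1]` → shared = [6, 7, 1]
`lists = [shared, shared, shared]` → lists = [[6, 7, 1], [6, 7, 1], [6, 7, 1]]
`lists[0].append(43)` → shared = [6, 7, 1, 43]; lists = [[6, 7, 1, 43], [6, 7, 1, 43], [6, 7, 1, 43]]
`print(lists[1])` → prints [6, 7, 1, 43]
`print(lists[2])` → prints [6, 7, 1, 43]
`print(shared)` → prints [6, 7, 1, 43]

Answer:
[6, 7, 1, 43]
[6, 7, 1, 43]
[6, 7, 1, 43]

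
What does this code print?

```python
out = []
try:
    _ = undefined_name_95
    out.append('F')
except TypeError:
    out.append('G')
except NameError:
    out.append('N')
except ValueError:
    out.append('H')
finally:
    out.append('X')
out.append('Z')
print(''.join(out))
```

Execution trace: 'N' (except NameError) → 'X' (finally) → 'Z' (after the try/except). Output: NXZ

Answer: NXZ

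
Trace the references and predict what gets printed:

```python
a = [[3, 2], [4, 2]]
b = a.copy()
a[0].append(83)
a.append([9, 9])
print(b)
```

Key concept: shallow copy with nested lists.
Step by step:
`a = [[3, 2], [4, 2]]` → a = [[3, 2], [4, 2]]
`b = a.copy()` → b = [[3, 2], [4, 2]]
`a[0].append(83)` → a = [[3, 2, 83], [4, 2]]; b = [[3, 2, 83], [4, 2]]
`a.append([9, 9])` → a = [[3, 2, 83], [4, 2], [9, 9]]
`print(b)` → prints [[3, 2, 83], [4, 2]]

Answer: [[3, 2, 83], [4, 2]]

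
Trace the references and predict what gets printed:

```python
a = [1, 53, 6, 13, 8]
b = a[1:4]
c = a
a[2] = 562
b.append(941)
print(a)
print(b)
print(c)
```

Key concept: slice vs alias.
Step by step:
`a = [1, 53, 6, 13, 8]` → a = [1, 53, 6, 13, 8]
`b = a[1:4]` → b = [53, 6, 13]
`c = a` → c = [1, 53, 6, 13, 8] (same object as a)
`a[2] = 562` → a = [1, 53, 562, 13, 8] (same object as c); c = [1, 53, 562, 13, 8] (same object as a)
`b.append(941)` → b = [53, 6, 13, 941]
`print(a)` → prints [1, 53, 562, 13, 8]
`print(b)` → prints [53, 6, 13, 941]
`print(c)` → prints [1, 53, 562, 13, 8]

Answer:
[1, 53, 562, 13, 8]
[53, 6, 13, 941]
[1, 53, 562, 13, 8]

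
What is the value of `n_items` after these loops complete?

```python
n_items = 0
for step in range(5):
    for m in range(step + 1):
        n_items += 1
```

Triangle: 1 + 2 + ... + 5
`n_items` takes the values: 0 → 1 → 2 → 3 → 4 → 5 → 6 → 7 → 8 → 9 → 10 → 11 → 12 → 13 → 14 → 15

Answer: 15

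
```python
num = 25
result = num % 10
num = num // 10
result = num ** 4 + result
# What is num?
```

Trace:
`num = 25` → num = 25
`result = num % 10` → result = 5
`num = num // 10` → num = 2
`result = num ** 4 + result` → result = 21
So num = 2

Answer: 2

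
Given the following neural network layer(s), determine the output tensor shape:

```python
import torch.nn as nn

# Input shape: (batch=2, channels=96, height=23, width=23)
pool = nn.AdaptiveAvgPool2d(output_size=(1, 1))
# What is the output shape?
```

Input: (2, 96, 23, 23) -> Output: (2, 96, 1, 1)

Answer: (2, 96, 1, 1)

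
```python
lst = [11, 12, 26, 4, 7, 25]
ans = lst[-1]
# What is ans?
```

Trace:
`lst = [11, 12, 26, 4, 7, 25]` → lst = [11, 12, 26, 4, 7, 25]
`ans = lst[-1]` → ans = 25
So ans = 25

Answer: 25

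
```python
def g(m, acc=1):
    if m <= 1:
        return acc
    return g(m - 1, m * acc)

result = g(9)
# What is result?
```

Accumulator trace (n, acc): (9, 1) -> (8, 9) -> (7, 72) -> (6, 504) -> (5, 3024) -> (4, 15120) -> (3, 60480) -> (2, 181440) -> (1, 362880) -> return 362880

Answer: 362880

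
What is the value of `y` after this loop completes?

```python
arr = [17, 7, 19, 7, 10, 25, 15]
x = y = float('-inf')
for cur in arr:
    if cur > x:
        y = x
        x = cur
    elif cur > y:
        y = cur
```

Second largest (with repeats) in [17, 7, 19, 7, 10, 25, 15]
`y` takes the values: -inf → 7 → 17 → 19

Answer: 19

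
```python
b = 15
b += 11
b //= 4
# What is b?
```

Trace:
`b = 15` → b = 15
`b += 11` → b = 26
`b //= 4` → b = 6
So b = 6

Answer: 6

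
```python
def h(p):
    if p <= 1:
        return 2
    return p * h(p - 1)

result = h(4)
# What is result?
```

h(4) = 4 * 3 * 2 * 2 = 48

Answer: 48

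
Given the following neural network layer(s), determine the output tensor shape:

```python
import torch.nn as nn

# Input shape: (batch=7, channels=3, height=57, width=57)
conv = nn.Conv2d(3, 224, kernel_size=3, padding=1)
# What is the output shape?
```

Input: (7, 3, 57, 57) -> Output: (7, 224, 57, 57)

Answer: (7, 224, 57, 57)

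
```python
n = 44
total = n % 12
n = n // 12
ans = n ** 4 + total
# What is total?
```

Trace:
`n = 44` → n = 44
`total = n % 12` → total = 8
`n = n // 12` → n = 3
`ans = n ** 4 + total` → ans = 89
So total = 8

Answer: 8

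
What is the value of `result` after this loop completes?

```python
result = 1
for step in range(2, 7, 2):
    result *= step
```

Product of even numbers 2 to 6
`result` takes the values: 1 → 2 → 8 → 48

Answer: 48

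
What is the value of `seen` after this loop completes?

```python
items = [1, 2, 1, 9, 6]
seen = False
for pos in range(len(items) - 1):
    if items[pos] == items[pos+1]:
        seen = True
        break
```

Check consecutive duplicates in [1, 2, 1, 9, 6]
`seen` takes the values: False

Answer: False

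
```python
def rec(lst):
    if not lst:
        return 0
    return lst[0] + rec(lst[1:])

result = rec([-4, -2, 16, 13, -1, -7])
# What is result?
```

(-4) + (-2) + 16 + 13 + (-1) + (-7) + 0 = 15

Answer: 15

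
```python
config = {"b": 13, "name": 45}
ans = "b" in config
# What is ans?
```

Trace:
`config = {"b": 13, "name": 45}` → config = {'b': 13, 'name': 45}
`ans = "b" in config` → ans = True
So ans = True

Answer: True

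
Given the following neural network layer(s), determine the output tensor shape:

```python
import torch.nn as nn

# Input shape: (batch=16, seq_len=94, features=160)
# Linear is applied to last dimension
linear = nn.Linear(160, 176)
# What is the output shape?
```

Input: (16, 94, 160) -> Output: (16, 94, 176)

Answer: (16, 94, 176)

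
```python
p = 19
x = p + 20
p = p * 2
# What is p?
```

Trace:
`p = 19` → p = 19
`x = p + 20` → x = 39
`p = p * 2` → p = 38
So p = 38

Answer: 38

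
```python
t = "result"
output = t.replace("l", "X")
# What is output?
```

Trace:
`t = "result"` → t = 'result'
`output = t.replace("l", "X")` → output = 'resuXt'
So output = 'resuXt'

Answer: 'resuXt'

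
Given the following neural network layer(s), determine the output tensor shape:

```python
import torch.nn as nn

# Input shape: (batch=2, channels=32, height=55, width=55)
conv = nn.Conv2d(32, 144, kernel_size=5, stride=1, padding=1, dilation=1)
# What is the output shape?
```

Input: (2, 32, 55, 55) -> Output: (2, 144, 53, 53)

Answer: (2, 144, 53, 53)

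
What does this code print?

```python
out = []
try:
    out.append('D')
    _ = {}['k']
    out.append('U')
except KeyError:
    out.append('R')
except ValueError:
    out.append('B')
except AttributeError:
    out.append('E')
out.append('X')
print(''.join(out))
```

Execution trace: 'D' (try body) → 'R' (except KeyError) → 'X' (after the try/except). Output: DRX

Answer: DRX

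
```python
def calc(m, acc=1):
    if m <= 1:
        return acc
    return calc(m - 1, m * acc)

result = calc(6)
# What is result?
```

Accumulator trace (n, acc): (6, 1) -> (5, 6) -> (4, 30) -> (3, 120) -> (2, 360) -> (1, 720) -> return 720

Answer: 720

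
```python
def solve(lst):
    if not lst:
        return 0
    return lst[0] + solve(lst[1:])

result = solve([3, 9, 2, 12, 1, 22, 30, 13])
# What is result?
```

3 + 9 + 2 + 12 + 1 + 22 + 30 + 13 + 0 = 92

Answer: 92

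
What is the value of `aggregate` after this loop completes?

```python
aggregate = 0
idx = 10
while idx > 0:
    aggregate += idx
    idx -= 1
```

Sum 10 down to 1
`aggregate` takes the values: 0 → 10 → 19 → 27 → 34 → 40 → 45 → 49 → 52 → 54 → 55

Answer: 55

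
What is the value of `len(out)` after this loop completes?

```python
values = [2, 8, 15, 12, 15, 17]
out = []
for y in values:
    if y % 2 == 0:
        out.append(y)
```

Count even numbers in [2, 8, 15, 12, 15, 17]
`out` takes the values: [] → [2] → [2, 8] → [2, 8, 12]
So `len(out)` = 3

Answer: 3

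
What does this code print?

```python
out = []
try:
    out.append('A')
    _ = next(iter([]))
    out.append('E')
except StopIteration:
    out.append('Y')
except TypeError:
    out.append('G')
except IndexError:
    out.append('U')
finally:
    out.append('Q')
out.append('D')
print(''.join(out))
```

Execution trace: 'A' (try body) → 'Y' (except StopIteration) → 'Q' (finally) → 'D' (after the try/except). Output: AYQD

Answer: AYQD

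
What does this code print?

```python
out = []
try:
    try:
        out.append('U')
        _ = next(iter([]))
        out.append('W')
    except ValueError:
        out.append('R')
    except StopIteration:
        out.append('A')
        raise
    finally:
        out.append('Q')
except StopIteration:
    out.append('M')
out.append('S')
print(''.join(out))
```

Execution trace: 'U' (inner try body) → 'A' (inner except StopIteration) → 'Q' (inner finally) → 'M' (outer except StopIteration) → 'S' (after the try/except). Output: UAQMS

Answer: UAQMS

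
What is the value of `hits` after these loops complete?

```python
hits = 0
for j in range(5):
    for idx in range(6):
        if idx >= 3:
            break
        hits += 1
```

Inner breaks at 3, outer runs 5 times
`hits` takes the values: 0 → 1 → 2 → 3 → 4 → 5 → 6 → 7 → 8 → 9 → 10 → 11 → 12 → 13 → 14 → 15

Answer: 15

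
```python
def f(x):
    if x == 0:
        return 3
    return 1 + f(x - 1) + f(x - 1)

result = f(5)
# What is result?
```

f(x) = 1 + 2·f(x-1), f(0)=3. Closed form: (3+1)·2^5 - 1 = 127.

Answer: 127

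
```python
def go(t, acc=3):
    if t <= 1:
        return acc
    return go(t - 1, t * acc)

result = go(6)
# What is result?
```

Accumulator trace (n, acc): (6, 3) -> (5, 18) -> (4, 90) -> (3, 360) -> (2, 1080) -> (1, 2160) -> return 2160

Answer: 2160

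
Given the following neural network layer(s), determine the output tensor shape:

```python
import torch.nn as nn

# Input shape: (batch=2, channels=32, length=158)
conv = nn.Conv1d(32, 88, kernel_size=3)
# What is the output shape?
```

Input: (2, 32, 158) -> Output: (2, 88, 156)

Answer: (2, 88, 156)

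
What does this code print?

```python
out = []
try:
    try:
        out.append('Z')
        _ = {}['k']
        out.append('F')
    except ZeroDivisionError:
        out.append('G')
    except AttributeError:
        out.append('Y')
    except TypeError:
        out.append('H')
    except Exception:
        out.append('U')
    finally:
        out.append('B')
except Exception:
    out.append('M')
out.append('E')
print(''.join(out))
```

Execution trace: 'Z' (inner try body) → 'U' (inner except Exception) → 'B' (inner finally) → 'E' (after the try/except). Output: ZUBE

Answer: ZUBE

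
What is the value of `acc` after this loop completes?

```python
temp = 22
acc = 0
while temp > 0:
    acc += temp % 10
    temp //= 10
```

Sum digits of 22
`acc` takes the values: 0 → 2 → 4

Answer: 4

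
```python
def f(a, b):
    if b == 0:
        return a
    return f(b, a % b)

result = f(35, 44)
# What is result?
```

f(35, 44) -> f(44, 35) -> f(35, 9) -> f(9, 8) -> f(8, 1) -> f(1, 0) -> 1

Answer: 1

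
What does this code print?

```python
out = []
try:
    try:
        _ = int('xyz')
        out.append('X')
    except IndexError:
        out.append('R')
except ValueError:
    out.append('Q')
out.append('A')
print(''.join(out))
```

Execution trace: 'Q' (outer except ValueError) → 'A' (after the try/except). Output: QA

Answer: QA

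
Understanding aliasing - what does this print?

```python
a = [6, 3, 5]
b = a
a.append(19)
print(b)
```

Key concept: basic list aliasing.
Step by step:
`a = [6, 3, 5]` → a = [6, 3, 5]
`b = a` → b = [6, 3, 5] (same object as a)
`a.append(19)` → a = [6, 3, 5, 19] (same object as b); b = [6, 3, 5, 19] (same object as a)
`print(b)` → prints [6, 3, 5, 19]

Answer: [6, 3, 5, 19]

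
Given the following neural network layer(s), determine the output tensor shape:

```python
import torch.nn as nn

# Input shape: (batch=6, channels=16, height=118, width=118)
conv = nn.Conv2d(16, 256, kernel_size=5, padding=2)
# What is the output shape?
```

Input: (6, 16, 118, 118) -> Output: (6, 256, 118, 118)

Answer: (6, 256, 118, 118)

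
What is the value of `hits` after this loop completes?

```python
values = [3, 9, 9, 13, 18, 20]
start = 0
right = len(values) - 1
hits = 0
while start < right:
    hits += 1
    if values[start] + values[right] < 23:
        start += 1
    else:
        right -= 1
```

Steps to find pair summing to 23
`hits` takes the values: 0 → 1 → 2 → 3 → 4 → 5

Answer: 5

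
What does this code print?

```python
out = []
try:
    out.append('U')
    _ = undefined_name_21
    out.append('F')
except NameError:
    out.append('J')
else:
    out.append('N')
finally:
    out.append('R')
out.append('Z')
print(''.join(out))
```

Execution trace: 'U' (try body) → 'J' (except NameError) → 'R' (finally) → 'Z' (after the try/except). Output: UJRZ

Answer: UJRZ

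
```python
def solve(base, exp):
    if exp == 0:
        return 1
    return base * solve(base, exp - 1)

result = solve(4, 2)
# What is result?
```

solve(4, 2) = 4 * 4 = 16

Answer: 16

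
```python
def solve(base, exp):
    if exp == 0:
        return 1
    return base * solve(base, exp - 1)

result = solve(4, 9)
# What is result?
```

solve(4, 9) = 4 * 4 * 4 * 4 * 4 * 4 * 4 * 4 * 4 = 262144

Answer: 262144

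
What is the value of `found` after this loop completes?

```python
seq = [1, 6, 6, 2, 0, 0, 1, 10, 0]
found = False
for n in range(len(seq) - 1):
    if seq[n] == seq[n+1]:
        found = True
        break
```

Check consecutive duplicates in [1, 6, 6, 2, 0, 0, 1, 10, 0]
`found` takes the values: False → True

Answer: True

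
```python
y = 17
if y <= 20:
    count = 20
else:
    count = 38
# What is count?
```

Trace:
`y = 17` → y = 17
`if y <= 20: ...` → y <= 20 is True → count = 20
So count = 20

Answer: 20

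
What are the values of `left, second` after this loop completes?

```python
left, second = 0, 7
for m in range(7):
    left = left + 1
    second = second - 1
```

left goes 0→7, second goes 7→0
`left, second` takes the values: (0, 7) → (1, 7) → (1, 6) → (2, 6) → (2, 5) → (3, 5) → (3, 4) → (4, 4) → (4, 3) → (5, 3) → (5, 2) → (6, 2) → (6, 1) → (7, 1) → (7, 0)

Answer: 7, 0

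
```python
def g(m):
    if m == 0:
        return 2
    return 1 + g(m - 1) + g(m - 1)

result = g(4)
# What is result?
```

g(m) = 1 + 2·g(m-1), g(0)=2. Closed form: (2+1)·2^4 - 1 = 47.

Answer: 47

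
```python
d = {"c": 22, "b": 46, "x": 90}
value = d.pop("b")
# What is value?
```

Trace:
`d = {"c": 22, "b": 46, "x": 90}` → d = {'c': 22, 'b': 46, 'x': 90}
`value = d.pop("b")` → d = {'c': 22, 'x': 90}; value = 46
So value = 46

Answer: 46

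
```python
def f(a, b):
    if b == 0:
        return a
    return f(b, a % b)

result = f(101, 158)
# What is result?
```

f(101, 158) -> f(158, 101) -> f(101, 57) -> f(57, 44) -> f(44, 13) -> f(13, 5) -> f(5, 3) -> f(3, 2) -> f(2, 1) -> f(1, 0) -> 1

Answer: 1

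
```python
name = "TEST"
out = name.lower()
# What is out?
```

Trace:
`name = "TEST"` → name = 'TEST'
`out = name.lower()` → out = 'test'
So out = 'test'

Answer: 'test'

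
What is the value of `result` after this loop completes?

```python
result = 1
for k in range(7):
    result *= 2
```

2^7 = 128
`result` takes the values: 1 → 2 → 4 → 8 → 16 → 32 → 64 → 128

Answer: 128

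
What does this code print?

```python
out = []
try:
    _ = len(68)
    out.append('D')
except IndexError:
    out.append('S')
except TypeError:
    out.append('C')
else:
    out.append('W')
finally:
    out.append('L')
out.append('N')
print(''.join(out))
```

Execution trace: 'C' (except TypeError) → 'L' (finally) → 'N' (after the try/except). Output: CLN

Answer: CLN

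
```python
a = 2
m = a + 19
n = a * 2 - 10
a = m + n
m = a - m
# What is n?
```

Trace:
`a = 2` → a = 2
`m = a + 19` → m = 21
`n = a * 2 - 10` → n = -6
`a = m + n` → a = 15
`m = a - m` → m = -6
So n = -6

Answer: -6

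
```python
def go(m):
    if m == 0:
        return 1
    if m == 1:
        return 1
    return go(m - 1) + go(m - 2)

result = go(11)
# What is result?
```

Build up from base cases: go(0)=1, go(1)=1, go(2)=2, go(3)=3, go(4)=5, go(5)=8, go(6)=13, ..., go(11)=144

Answer: 144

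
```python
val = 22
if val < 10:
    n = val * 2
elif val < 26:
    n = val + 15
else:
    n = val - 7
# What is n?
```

Trace:
`val = 22` → val = 22
`if val < 10: ...` → val < 10 is False, val < 26 is True → n = 37
So n = 37

Answer: 37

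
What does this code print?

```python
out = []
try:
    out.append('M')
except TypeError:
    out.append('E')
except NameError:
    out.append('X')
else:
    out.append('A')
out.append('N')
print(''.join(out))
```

Execution trace: 'M' (try body, no exception) → 'A' (else) → 'N' (after the try/except). Output: MAN

Answer: MAN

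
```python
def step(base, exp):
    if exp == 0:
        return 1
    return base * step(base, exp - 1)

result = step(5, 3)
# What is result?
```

step(5, 3) = 5 * 5 * 5 = 125

Answer: 125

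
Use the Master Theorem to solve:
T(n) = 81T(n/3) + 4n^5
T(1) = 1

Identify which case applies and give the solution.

a=81, b=3, f(n)=4n^5. log_3(81) = 4. Since c=5 > 4 and the regularity condition holds (81(n/3)^5 = (81/3^5)n^5 with 81/3^5 < 1), Case 3 applies: T(n) = Θ(f(n)) = O(n^5).

Answer: O(n^5) - Case 3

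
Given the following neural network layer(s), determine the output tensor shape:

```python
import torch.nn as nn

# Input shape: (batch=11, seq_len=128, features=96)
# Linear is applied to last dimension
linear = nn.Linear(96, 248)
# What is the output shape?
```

Input: (11, 128, 96) -> Output: (11, 128, 248)

Answer: (11, 128, 248)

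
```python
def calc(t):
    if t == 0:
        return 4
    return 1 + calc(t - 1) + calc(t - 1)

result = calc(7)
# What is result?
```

calc(t) = 1 + 2·calc(t-1), calc(0)=4. Closed form: (4+1)·2^7 - 1 = 639.

Answer: 639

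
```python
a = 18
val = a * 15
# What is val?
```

Trace:
`a = 18` → a = 18
`val = a * 15` → val = 270
So val = 270

Answer: 270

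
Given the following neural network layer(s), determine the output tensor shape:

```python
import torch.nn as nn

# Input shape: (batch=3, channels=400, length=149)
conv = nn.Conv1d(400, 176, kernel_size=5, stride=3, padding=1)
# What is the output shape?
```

Input: (3, 400, 149) -> Output: (3, 176, 49)

Answer: (3, 176, 49)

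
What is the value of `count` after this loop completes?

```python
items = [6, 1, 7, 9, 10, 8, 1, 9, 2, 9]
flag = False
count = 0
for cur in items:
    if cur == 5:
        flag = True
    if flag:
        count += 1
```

Count elements after first 5 in [6, 1, 7, 9, 10, 8, 1, 9, 2, 9]
`count` takes the values: 0

Answer: 0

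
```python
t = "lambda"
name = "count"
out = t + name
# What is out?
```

Trace:
`t = "lambda"` → t = 'lambda'
`name = "count"` → name = 'count'
`out = t + name` → out = 'lambdacount'
So out = 'lambdacount'

Answer: 'lambdacount'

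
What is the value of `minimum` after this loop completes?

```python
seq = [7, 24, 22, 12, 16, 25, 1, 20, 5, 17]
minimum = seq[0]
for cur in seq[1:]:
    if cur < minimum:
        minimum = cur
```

Minimum of [7, 24, 22, 12, 16, 25, 1, 20, 5, 17]
`minimum` takes the values: 7 → 1

Answer: 1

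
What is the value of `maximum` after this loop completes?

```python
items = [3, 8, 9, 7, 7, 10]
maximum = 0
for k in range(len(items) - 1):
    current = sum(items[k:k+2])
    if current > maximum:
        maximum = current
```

Max sum of 2-element window in [3, 8, 9, 7, 7, 10]
`maximum` takes the values: 0 → 11 → 17

Answer: 17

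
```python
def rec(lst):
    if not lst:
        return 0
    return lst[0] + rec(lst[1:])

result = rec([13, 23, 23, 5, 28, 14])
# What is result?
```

13 + 23 + 23 + 5 + 28 + 14 + 0 = 106

Answer: 106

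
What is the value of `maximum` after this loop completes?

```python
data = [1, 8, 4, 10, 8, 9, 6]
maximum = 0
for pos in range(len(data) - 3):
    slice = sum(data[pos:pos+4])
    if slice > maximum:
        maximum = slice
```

Max sum of 4-element window in [1, 8, 4, 10, 8, 9, 6]
`maximum` takes the values: 0 → 23 → 30 → 31 → 33

Answer: 33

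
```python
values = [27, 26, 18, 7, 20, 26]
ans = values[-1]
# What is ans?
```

Trace:
`values = [27, 26, 18, 7, 20, 26]` → values = [27, 26, 18, 7, 20, 26]
`ans = values[-1]` → ans = 26
So ans = 26

Answer: 26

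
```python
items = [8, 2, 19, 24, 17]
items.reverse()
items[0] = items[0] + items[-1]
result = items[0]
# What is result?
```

Trace:
`items = [8, 2, 19, 24, 17]` → items = [8, 2, 19, 24, 17]
`items.reverse()` → items = [17, 24, 19, 2, 8]
`items[0] = items[0] + items[-1]` → items = [25, 24, 19, 2, 8]
`result = items[0]` → result = 25
So result = 25

Answer: 25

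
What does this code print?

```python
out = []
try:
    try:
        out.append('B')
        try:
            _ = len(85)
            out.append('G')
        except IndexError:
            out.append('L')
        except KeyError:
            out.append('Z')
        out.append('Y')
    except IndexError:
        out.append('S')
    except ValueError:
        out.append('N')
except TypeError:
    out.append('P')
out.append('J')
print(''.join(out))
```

Execution trace: 'B' (try body) → 'P' (outer except TypeError) → 'J' (after the try/except). Output: BPJ

Answer: BPJ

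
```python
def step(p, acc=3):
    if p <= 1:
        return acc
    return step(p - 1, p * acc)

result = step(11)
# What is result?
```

Accumulator trace (n, acc): (11, 3) -> (10, 33) -> (9, 330) -> (8, 2970) -> (7, 23760) -> (6, 166320) -> (5, 997920) -> (4, 4989600) -> (3, 19958400) -> (2, 59875200) -> (1, 119750400) -> return 119750400

Answer: 119750400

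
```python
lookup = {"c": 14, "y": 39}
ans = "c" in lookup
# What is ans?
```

Trace:
`lookup = {"c": 14, "y": 39}` → lookup = {'c': 14, 'y': 39}
`ans = "c" in lookup` → ans = True
So ans = True

Answer: True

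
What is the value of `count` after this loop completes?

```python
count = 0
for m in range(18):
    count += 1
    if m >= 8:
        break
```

Loop breaks when m reaches 8, count is 9
`count` takes the values: 0 → 1 → 2 → 3 → 4 → 5 → 6 → 7 → 8 → 9

Answer: 9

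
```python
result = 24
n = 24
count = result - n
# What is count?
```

Trace:
`result = 24` → result = 24
`n = 24` → n = 24
`count = result - n` → count = 0
So count = 0

Answer: 0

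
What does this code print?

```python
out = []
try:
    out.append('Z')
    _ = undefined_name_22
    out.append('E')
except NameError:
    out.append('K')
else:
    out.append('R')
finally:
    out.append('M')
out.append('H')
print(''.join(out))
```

Execution trace: 'Z' (try body) → 'K' (except NameError) → 'M' (finally) → 'H' (after the try/except). Output: ZKMH

Answer: ZKMH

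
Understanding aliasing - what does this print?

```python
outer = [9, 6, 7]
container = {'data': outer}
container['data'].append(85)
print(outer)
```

Key concept: dict holds reference to list.
Step by step:
`outer = [9, 6, 7]` → outer = [9, 6, 7]
`container = {'data': outer}` → container = {'data': [9, 6, 7]}
`container['data'].append(85)` → outer = [9, 6, 7, 85]; container = {'data': [9, 6, 7, 85]}
`print(outer)` → prints [9, 6, 7, 85]

Answer: [9, 6, 7, 85]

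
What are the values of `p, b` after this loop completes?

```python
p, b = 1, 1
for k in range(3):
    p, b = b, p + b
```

Fibonacci: after 3 iterations
`p, b` takes the values: (1, 1) → (1, 2) → (2, 3) → (3, 5)

Answer: 3, 5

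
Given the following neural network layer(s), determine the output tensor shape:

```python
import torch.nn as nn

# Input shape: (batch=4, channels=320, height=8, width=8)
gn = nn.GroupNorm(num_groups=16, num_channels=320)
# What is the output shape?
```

Input: (4, 320, 8, 8) -> Output: (4, 320, 8, 8)

Answer: (4, 320, 8, 8)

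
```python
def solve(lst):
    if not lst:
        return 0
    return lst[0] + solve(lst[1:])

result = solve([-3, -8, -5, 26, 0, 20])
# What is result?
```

(-3) + (-8) + (-5) + 26 + 0 + 20 + 0 = 30

Answer: 30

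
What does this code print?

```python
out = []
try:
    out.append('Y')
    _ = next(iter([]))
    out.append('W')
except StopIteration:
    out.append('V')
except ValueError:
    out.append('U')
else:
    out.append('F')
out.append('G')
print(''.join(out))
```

Execution trace: 'Y' (try body) → 'V' (except StopIteration) → 'G' (after the try/except). Output: YVG

Answer: YVG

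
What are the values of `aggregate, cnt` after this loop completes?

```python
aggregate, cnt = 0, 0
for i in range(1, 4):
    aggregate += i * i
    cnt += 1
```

Sum of squares and count
`aggregate, cnt` takes the values: (0, 0) → (1, 0) → (1, 1) → (5, 1) → (5, 2) → (14, 2) → (14, 3)

Answer: 14, 3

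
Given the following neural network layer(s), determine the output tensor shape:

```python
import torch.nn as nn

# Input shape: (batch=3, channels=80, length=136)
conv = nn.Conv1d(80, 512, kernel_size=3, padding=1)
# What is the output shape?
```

Input: (3, 80, 136) -> Output: (3, 512, 136)

Answer: (3, 512, 136)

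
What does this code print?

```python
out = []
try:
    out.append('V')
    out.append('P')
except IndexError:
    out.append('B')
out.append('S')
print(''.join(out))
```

Execution trace: 'V' (try body) → 'P' (try body, no exception) → 'S' (after the try/except). Output: VPS

Answer: VPS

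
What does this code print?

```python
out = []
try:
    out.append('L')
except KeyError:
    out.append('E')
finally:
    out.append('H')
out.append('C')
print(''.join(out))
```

Execution trace: 'L' (try body, no exception) → 'H' (finally) → 'C' (after the try/except). Output: LHC

Answer: LHC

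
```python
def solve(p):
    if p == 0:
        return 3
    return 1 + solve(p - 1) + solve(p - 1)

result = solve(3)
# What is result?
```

solve(p) = 1 + 2·solve(p-1), solve(0)=3. Closed form: (3+1)·2^3 - 1 = 31.

Answer: 31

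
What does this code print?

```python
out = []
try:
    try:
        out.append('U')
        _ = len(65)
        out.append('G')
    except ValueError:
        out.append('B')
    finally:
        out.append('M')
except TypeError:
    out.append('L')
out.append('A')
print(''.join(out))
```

Execution trace: 'U' (try body) → 'M' (finally) → 'L' (outer except TypeError) → 'A' (after the try/except). Output: UMLA

Answer: UMLA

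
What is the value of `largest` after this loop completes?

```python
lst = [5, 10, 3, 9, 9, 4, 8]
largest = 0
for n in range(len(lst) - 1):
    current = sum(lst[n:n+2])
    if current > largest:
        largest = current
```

Max sum of 2-element window in [5, 10, 3, 9, 9, 4, 8]
`largest` takes the values: 0 → 15 → 18

Answer: 18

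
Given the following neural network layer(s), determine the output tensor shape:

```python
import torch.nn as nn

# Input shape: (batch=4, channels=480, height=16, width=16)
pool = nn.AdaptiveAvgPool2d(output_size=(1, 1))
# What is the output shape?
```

Input: (4, 480, 16, 16) -> Output: (4, 480, 1, 1)

Answer: (4, 480, 1, 1)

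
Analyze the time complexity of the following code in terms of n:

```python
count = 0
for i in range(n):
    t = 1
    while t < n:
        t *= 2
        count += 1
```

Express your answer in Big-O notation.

Each loop level contributes: n × log n. Multiplying the contributions gives O(n log n).

Answer: O(n log n)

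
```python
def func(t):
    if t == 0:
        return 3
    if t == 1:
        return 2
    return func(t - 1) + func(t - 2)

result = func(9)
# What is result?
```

Build up from base cases: func(0)=3, func(1)=2, func(2)=5, func(3)=7, func(4)=12, func(5)=19, func(6)=31, ..., func(9)=131

Answer: 131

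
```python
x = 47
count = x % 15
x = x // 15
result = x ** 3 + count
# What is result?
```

Trace:
`x = 47` → x = 47
`count = x % 15` → count = 2
`x = x // 15` → x = 3
`result = x ** 3 + count` → result = 29
So result = 29

Answer: 29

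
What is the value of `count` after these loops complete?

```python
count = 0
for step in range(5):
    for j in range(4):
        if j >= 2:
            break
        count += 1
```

Inner breaks at 2, outer runs 5 times
`count` takes the values: 0 → 1 → 2 → 3 → 4 → 5 → 6 → 7 → 8 → 9 → 10

Answer: 10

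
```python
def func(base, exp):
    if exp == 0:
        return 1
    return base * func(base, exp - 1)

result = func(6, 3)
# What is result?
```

func(6, 3) = 6 * 6 * 6 = 216

Answer: 216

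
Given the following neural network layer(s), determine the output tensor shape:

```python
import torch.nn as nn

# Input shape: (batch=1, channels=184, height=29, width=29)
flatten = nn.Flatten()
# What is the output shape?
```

Input: (1, 184, 29, 29) -> Output: (1, 154744)

Answer: (1, 154744)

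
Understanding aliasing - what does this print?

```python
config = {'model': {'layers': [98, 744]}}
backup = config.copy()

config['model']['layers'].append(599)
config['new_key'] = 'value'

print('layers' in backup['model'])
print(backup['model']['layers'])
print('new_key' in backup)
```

Key concept: shallow copy gotcha with nested dict.
Step by step:
`config = {'model': {'layers': [98, 744]}}` → config = {'model': {'layers': [98, 744]}}
`backup = config.copy()` → backup = {'model': {'layers': [98, 744]}}
`config['model']['layers'].append(599)` → config = {'model': {'layers': [98, 744, 599]}}; backup = {'model': {'layers': [98, 744, 599]}}
`config['new_key'] = 'value'` → config = {'model': {'layers': [98, 744, 599]}, 'new_key': 'value'}
`print('layers' in backup['model'])` → prints True
`print(backup['model']['layers'])` → prints [98, 744, 599]
`print('new_key' in backup)` → prints False

Answer:
True
[98, 744, 599]
False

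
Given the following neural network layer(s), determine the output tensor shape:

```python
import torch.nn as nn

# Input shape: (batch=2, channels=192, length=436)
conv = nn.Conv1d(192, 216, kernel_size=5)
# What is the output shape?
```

Input: (2, 192, 436) -> Output: (2, 216, 432)

Answer: (2, 216, 432)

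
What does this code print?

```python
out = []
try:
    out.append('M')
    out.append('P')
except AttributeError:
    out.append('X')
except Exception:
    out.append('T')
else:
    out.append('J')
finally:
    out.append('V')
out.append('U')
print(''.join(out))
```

Execution trace: 'M' (try body) → 'P' (try body, no exception) → 'J' (else) → 'V' (finally) → 'U' (after the try/except). Output: MPJVU

Answer: MPJVU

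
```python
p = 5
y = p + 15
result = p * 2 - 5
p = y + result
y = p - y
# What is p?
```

Trace:
`p = 5` → p = 5
`y = p + 15` → y = 20
`result = p * 2 - 5` → result = 5
`p = y + result` → p = 25
`y = p - y` → y = 5
So p = 25

Answer: 25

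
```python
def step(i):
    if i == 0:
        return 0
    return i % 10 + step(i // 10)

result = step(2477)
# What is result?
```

Sum of digits of 2477: 7 + 7 + 4 + 2 = 20

Answer: 20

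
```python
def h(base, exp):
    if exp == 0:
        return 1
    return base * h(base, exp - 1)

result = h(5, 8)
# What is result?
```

h(5, 8) = 5 * 5 * 5 * 5 * 5 * 5 * 5 * 5 = 390625

Answer: 390625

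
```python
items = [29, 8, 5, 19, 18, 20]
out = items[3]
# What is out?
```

Trace:
`items = [29, 8, 5, 19, 18, 20]` → items = [29, 8, 5, 19, 18, 20]
`out = items[3]` → out = 19
So out = 19

Answer: 19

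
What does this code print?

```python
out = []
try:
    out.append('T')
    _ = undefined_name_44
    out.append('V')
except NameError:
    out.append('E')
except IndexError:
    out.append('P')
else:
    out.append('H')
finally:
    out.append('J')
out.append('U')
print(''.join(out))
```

Execution trace: 'T' (try body) → 'E' (except NameError) → 'J' (finally) → 'U' (after the try/except). Output: TEJU

Answer: TEJU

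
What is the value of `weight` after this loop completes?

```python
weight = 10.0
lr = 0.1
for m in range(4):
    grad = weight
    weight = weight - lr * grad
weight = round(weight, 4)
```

Gradient descent: w = 10.0 * (1 - 0.1)^4
`weight` takes the values: 10.0 → 9.0 → 8.1 → 7.29 → 6.561

Answer: 6.561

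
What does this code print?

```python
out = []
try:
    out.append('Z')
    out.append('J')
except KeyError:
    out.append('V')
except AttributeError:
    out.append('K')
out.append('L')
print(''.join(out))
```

Execution trace: 'Z' (try body) → 'J' (try body, no exception) → 'L' (after the try/except). Output: ZJL

Answer: ZJL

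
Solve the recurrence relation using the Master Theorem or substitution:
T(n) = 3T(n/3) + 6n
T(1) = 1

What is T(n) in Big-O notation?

By Master Theorem: a=3, b=3, f(n)=6n. Since log_3(3) = 1 and f(n) = Θ(n^1), Case 2 applies. T(n) = O(n log n).

Answer: O(n log n)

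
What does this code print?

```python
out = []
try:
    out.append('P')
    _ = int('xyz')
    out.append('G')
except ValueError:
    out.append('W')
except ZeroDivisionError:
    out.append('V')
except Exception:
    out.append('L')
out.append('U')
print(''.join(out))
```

Execution trace: 'P' (try body) → 'W' (except ValueError) → 'U' (after the try/except). Output: PWU

Answer: PWU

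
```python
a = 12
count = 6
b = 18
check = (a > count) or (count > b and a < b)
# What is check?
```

Trace:
`a = 12` → a = 12
`count = 6` → count = 6
`b = 18` → b = 18
`check = (a > count) or (count > b and a < b)` → check = True
So check = True

Answer: True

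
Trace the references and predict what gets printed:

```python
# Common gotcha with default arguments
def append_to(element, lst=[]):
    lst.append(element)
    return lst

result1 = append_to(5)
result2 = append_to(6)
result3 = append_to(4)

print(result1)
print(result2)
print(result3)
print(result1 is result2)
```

Key concept: mutable default argument gotcha.
Step by step:
`result1 = append_to(5)` → result1 = [5]
`result2 = append_to(6)` → result1 = [5, 6] (same object as result2); result2 = [5, 6] (same object as result1)
`result3 = append_to(4)` → result1 = [5, 6, 4] (same object as result2, result3); result2 = [5, 6, 4] (same object as result1, result3); result3 = [5, 6, 4] (same object as result1, result2)
`print(result1)` → prints [5, 6, 4]
`print(result2)` → prints [5, 6, 4]
`print(result3)` → prints [5, 6, 4]
`print(result1 is result2)` → prints True

Answer:
[5, 6, 4]
[5, 6, 4]
[5, 6, 4]
True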